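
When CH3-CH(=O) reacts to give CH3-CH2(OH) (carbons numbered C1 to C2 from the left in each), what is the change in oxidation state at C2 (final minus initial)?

-2

Before: C2 has 1 bond to C, 1 bond to H, 2 bonds to O → oxidation state +1.
After: C2 has 1 bond to C, 2 bonds to H, 1 bond to O → oxidation state -1.
Δ = -1 − (+1) = -2, so this is a reduction at C2.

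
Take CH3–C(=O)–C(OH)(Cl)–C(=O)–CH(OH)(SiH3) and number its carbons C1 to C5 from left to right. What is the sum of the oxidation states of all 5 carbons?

Tallying each carbon's bonds:
C1: 1C, 3H → 0 − 3 = -3
C2: 2C, 2O → 0 + 2 = +2
C3: 2C, 1O, 1Cl → 0 + 1 + 1 = +2
C4: 2C, 2O → 0 + 2 = +2
C5: 1C, 1H, 1O, 1Si → 0 − 1 + 1 − 1 = -1
Sum = -3 + 2 + 2 + 2 − 1 = +2.

+2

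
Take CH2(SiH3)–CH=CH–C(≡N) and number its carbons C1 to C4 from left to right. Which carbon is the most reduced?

Tallying each carbon's bonds:
C1: 1C, 2H, 1Si → 0 − 2 − 1 = -3
C2: 3C, 1H → 0 − 1 = -1
C3: 3C, 1H → 0 − 1 = -1
C4: 1C, 3N → 0 + 3 = +3
The most reduced carbon is C1 at -3.

C1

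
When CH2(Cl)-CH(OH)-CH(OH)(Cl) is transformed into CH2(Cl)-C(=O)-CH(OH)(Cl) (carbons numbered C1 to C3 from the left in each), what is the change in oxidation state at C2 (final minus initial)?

+2

Before: C2 has 2 bonds to C, 1 bond to H, 1 bond to O → oxidation state 0.
After: C2 has 2 bonds to C, 2 bonds to O → oxidation state +2.
Δ = +2 − (0) = +2, so this is an oxidation at C2.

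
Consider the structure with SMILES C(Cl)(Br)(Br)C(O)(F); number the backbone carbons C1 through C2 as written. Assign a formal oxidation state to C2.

+1

C2 has one bond to C (0), one bond to O (+1), one bond to H (-1), one bond to F (+1).
Oxidation state = 0 + 1 − 1 + 1 = +1.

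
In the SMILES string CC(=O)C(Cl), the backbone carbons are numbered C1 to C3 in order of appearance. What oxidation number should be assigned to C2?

+2

C2 has one bond to C (0), one bond to C (0), a double bond to O (2×+1 = +2).
Oxidation state = 0 + 0 + 2 = +2.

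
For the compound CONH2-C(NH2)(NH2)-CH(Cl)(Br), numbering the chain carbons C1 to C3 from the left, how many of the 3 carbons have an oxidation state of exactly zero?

Count +1 for every bond to an atom more electronegative than carbon and −1 for every bond to one less electronegative; C–C bonds are 0. Tallying each carbon:
C1: 1C, 2O, 1N → 0 + 2 + 1 = +3
C2: 2C, 2N → 0 + 2 = +2
C3: 1C, 1H, 1Cl, 1Br → 0 − 1 + 1 + 1 = +1
0 carbons meet the condition.

0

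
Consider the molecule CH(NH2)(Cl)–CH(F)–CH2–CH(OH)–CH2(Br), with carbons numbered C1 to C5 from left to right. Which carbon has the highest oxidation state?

Tallying each carbon's bonds:
C1: 1C, 1H, 1N, 1Cl → 0 − 1 + 1 + 1 = +1
C2: 2C, 1H, 1F → 0 − 1 + 1 = 0
C3: 2C, 2H → 0 − 2 = -2
C4: 2C, 1H, 1O → 0 − 1 + 1 = 0
C5: 1C, 2H, 1Br → 0 − 2 + 1 = -1
The most oxidised carbon is C1 at +1.

C1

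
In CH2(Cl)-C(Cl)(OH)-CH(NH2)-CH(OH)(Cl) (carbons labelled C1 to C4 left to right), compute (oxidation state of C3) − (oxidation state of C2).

C3: 2C, 1H, 1N → 0 − 1 + 1 = 0
C2: 2C, 1O, 1Cl → 0 + 1 + 1 = +2
Difference: 0 − (+2) = -2.

-2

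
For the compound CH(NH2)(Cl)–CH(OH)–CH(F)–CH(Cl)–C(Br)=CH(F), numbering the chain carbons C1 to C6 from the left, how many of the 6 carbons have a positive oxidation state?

2

Each bond to a more electronegative atom (O, N, halogen) counts +1, each bond to a less electronegative atom (H, metal, B, Si) counts −1, and each C–C bond counts 0. Tallying each carbon:
C1: 1C, 1H, 1N, 1Cl → 0 − 1 + 1 + 1 = +1
C2: 2C, 1H, 1O → 0 − 1 + 1 = 0
C3: 2C, 1H, 1F → 0 − 1 + 1 = 0
C4: 2C, 1H, 1Cl → 0 − 1 + 1 = 0
C5: 3C, 1Br → 0 + 1 = +1
C6: 2C, 1H, 1F → 0 − 1 + 1 = 0
2 carbons (C1, C5) meet the condition.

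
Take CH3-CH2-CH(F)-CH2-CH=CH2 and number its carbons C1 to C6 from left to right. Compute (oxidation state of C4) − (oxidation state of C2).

0

C4: 2C, 2H → 0 − 2 = -2
C2: 2C, 2H → 0 − 2 = -2
Difference: -2 − (-2) = 0.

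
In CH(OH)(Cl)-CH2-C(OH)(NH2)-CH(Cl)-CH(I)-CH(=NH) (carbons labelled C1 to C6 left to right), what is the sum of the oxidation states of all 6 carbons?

Bonds to more-electronegative neighbours contribute +1 each, bonds to H or metals contribute −1 each, and C–C bonds contribute 0. Tallying each carbon:
C1: 1C, 1H, 1O, 1Cl → 0 − 1 + 1 + 1 = +1
C2: 2C, 2H → 0 − 2 = -2
C3: 2C, 1O, 1N → 0 + 1 + 1 = +2
C4: 2C, 1H, 1Cl → 0 − 1 + 1 = 0
C5: 2C, 1H, 1I → 0 − 1 + 1 = 0
C6: 1C, 1H, 2N → 0 − 1 + 2 = +1
Sum = +1 − 2 + 2 + 0 + 0 + 1 = +2.

+2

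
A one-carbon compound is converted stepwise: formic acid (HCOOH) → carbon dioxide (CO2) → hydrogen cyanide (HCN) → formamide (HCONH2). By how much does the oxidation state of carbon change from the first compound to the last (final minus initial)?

0

Carbon oxidation states along the series — formic acid: +2, carbon dioxide: +4, hydrogen cyanide: +2, formamide: +2.
Net change = +2 − (+2) = 0.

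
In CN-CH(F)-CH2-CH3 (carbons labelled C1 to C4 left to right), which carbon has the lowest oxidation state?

Tallying each carbon's bonds:
C1: 1C, 3N → 0 + 3 = +3
C2: 2C, 1H, 1F → 0 − 1 + 1 = 0
C3: 2C, 2H → 0 − 2 = -2
C4: 1C, 3H → 0 − 3 = -3
The most reduced carbon is C4 at -3.

C4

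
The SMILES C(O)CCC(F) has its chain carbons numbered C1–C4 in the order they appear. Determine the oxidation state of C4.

-1

Bonds to more-electronegative neighbours contribute +1 each, bonds to H or metals contribute −1 each, and C–C bonds contribute 0.
C4 has one bond to C (0), one bond to H (-1), one bond to F (+1), one bond to H (-1).
Oxidation state = 0 − 1 + 1 − 1 = -1.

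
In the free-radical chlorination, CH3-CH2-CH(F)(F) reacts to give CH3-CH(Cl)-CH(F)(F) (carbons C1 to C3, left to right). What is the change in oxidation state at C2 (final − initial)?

Before: C2 has 2 bonds to C, 2 bonds to H → oxidation state -2.
After: C2 has 2 bonds to C, 1 bond to H, 1 bond to Cl → oxidation state 0.
Δ = 0 − (-2) = +2, so this is an oxidation at C2.

+2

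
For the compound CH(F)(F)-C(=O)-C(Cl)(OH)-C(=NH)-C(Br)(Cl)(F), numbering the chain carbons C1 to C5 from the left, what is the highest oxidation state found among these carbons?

Assign +1 per bond to O/N/halogen, −1 per bond to H or an electropositive element, and 0 per bond to carbon. Tallying each carbon:
C1: 1C, 1H, 2F → 0 − 1 + 2 = +1
C2: 2C, 2O → 0 + 2 = +2
C3: 2C, 1O, 1Cl → 0 + 1 + 1 = +2
C4: 2C, 2N → 0 + 2 = +2
C5: 1C, 1F, 1Cl, 1Br → 0 + 1 + 1 + 1 = +3
The highest value is +3.

+3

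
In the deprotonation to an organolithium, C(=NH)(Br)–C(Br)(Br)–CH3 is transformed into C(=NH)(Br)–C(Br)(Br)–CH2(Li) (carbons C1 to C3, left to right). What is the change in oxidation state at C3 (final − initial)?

0

Before: C3 has 1 bond to C, 3 bonds to H → oxidation state -3.
After: C3 has 1 bond to C, 2 bonds to H, 1 bond to Li → oxidation state -3.
Δ = -3 − (-3) = 0, so no net redox change at C3.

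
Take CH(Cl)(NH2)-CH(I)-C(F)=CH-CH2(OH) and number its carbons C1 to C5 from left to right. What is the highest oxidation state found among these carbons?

Assign +1 per bond to O/N/halogen, −1 per bond to H or an electropositive element, and 0 per bond to carbon. Tallying each carbon:
C1: 1C, 1H, 1N, 1Cl → 0 − 1 + 1 + 1 = +1
C2: 2C, 1H, 1I → 0 − 1 + 1 = 0
C3: 3C, 1F → 0 + 1 = +1
C4: 3C, 1H → 0 − 1 = -1
C5: 1C, 2H, 1O → 0 − 2 + 1 = -1
The highest value is +1.

+1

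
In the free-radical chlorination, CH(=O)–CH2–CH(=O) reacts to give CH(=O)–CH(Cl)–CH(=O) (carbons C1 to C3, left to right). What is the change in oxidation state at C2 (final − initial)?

Before: C2 has 2 bonds to C, 2 bonds to H → oxidation state -2.
After: C2 has 2 bonds to C, 1 bond to H, 1 bond to Cl → oxidation state 0.
Δ = 0 − (-2) = +2, so this is an oxidation at C2.

+2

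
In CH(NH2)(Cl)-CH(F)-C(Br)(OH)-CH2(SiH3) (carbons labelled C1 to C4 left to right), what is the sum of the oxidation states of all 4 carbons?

0

Each bond to a more electronegative atom (O, N, halogen) counts +1, each bond to a less electronegative atom (H, metal, B, Si) counts −1, and each C–C bond counts 0. Tallying each carbon:
C1: 1C, 1H, 1N, 1Cl → 0 − 1 + 1 + 1 = +1
C2: 2C, 1H, 1F → 0 − 1 + 1 = 0
C3: 2C, 1O, 1Br → 0 + 1 + 1 = +2
C4: 1C, 2H, 1Si → 0 − 2 − 1 = -3
Sum = +1 + 0 + 2 − 3 = 0.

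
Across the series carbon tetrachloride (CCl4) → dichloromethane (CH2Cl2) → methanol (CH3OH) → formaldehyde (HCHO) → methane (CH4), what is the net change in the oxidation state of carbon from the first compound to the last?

Carbon oxidation states along the series — carbon tetrachloride: +4, dichloromethane: 0, methanol: -2, formaldehyde: 0, methane: -4.
Net change = -4 − (+4) = -8.

-8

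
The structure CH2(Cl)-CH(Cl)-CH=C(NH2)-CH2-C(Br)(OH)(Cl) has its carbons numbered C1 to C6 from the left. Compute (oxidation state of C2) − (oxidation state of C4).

-1

C2: 2C, 1H, 1Cl → 0 − 1 + 1 = 0
C4: 3C, 1N → 0 + 1 = +1
Difference: 0 − (+1) = -1.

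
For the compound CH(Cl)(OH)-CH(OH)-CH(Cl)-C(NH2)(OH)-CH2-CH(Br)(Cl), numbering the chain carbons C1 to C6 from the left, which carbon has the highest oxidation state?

C4

Count +1 for every bond to an atom more electronegative than carbon and −1 for every bond to one less electronegative; C–C bonds are 0. Tallying each carbon:
C1: 1C, 1H, 1O, 1Cl → 0 − 1 + 1 + 1 = +1
C2: 2C, 1H, 1O → 0 − 1 + 1 = 0
C3: 2C, 1H, 1Cl → 0 − 1 + 1 = 0
C4: 2C, 1O, 1N → 0 + 1 + 1 = +2
C5: 2C, 2H → 0 − 2 = -2
C6: 1C, 1H, 1Cl, 1Br → 0 − 1 + 1 + 1 = +1
The most oxidised carbon is C4 at +2.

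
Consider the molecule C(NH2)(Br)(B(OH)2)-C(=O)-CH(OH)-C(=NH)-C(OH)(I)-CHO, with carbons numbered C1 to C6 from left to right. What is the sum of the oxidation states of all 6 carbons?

Tallying each carbon's bonds:
C1: 1C, 1N, 1Br, 1B → 0 + 1 + 1 − 1 = +1
C2: 2C, 2O → 0 + 2 = +2
C3: 2C, 1H, 1O → 0 − 1 + 1 = 0
C4: 2C, 2N → 0 + 2 = +2
C5: 2C, 1O, 1I → 0 + 1 + 1 = +2
C6: 1C, 1H, 2O → 0 − 1 + 2 = +1
Sum = +1 + 2 + 0 + 2 + 2 + 1 = +8.

+8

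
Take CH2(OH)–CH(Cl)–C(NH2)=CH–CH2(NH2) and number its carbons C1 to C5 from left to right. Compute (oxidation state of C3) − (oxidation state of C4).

C3: 3C, 1N → 0 + 1 = +1
C4: 3C, 1H → 0 − 1 = -1
Difference: +1 − (-1) = +2.

+2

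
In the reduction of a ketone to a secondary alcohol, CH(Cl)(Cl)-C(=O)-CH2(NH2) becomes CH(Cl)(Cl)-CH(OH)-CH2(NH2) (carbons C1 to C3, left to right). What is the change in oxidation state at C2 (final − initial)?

Before: C2 has 2 bonds to C, 2 bonds to O → oxidation state +2.
After: C2 has 2 bonds to C, 1 bond to H, 1 bond to O → oxidation state 0.
Δ = 0 − (+2) = -2, so this is a reduction at C2.

-2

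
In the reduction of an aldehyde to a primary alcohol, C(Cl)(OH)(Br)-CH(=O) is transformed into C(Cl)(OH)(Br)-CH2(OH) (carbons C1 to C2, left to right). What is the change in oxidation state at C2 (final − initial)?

-2

Before: C2 has 1 bond to C, 1 bond to H, 2 bonds to O → oxidation state +1.
After: C2 has 1 bond to C, 2 bonds to H, 1 bond to O → oxidation state -1.
Δ = -1 − (+1) = -2, so this is a reduction at C2.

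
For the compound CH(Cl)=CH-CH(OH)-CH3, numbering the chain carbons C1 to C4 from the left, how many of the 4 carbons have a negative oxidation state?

Tallying each carbon's bonds:
C1: 2C, 1H, 1Cl → 0 − 1 + 1 = 0
C2: 3C, 1H → 0 − 1 = -1
C3: 2C, 1H, 1O → 0 − 1 + 1 = 0
C4: 1C, 3H → 0 − 3 = -3
2 carbons (C2, C4) meet the condition.

2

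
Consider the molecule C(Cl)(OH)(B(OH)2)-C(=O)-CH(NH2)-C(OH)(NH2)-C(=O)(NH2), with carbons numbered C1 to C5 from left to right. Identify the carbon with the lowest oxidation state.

Each bond to a more electronegative atom (O, N, halogen) counts +1, each bond to a less electronegative atom (H, metal, B, Si) counts −1, and each C–C bond counts 0. Tallying each carbon:
C1: 1C, 1O, 1Cl, 1B → 0 + 1 + 1 − 1 = +1
C2: 2C, 2O → 0 + 2 = +2
C3: 2C, 1H, 1N → 0 − 1 + 1 = 0
C4: 2C, 1O, 1N → 0 + 1 + 1 = +2
C5: 1C, 2O, 1N → 0 + 2 + 1 = +3
The most reduced carbon is C3 at 0.

C3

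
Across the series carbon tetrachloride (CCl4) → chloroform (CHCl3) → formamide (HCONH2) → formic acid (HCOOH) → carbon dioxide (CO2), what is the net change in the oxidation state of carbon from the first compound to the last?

0

Carbon oxidation states along the series — carbon tetrachloride: +4, chloroform: +2, formamide: +2, formic acid: +2, carbon dioxide: +4.
Net change = +4 − (+4) = 0.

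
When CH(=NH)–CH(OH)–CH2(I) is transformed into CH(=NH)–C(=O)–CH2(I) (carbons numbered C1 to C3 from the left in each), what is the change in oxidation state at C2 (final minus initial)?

+2

Before: C2 has 2 bonds to C, 1 bond to H, 1 bond to O → oxidation state 0.
After: C2 has 2 bonds to C, 2 bonds to O → oxidation state +2.
Δ = +2 − (0) = +2, so this is an oxidation at C2.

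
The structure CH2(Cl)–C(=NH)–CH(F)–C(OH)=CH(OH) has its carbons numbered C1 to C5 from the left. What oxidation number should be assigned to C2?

+2

Assign +1 per bond to O/N/halogen, −1 per bond to H or an electropositive element, and 0 per bond to carbon.
C2 has one bond to C (0), one bond to C (0), a double bond to N (2×+1 = +2).
Oxidation state = 0 + 0 + 2 = +2.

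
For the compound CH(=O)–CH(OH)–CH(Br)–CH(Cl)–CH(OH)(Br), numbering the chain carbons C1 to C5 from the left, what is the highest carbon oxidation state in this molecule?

Each bond to a more electronegative atom (O, N, halogen) counts +1, each bond to a less electronegative atom (H, metal, B, Si) counts −1, and each C–C bond counts 0. Tallying each carbon:
C1: 1C, 1H, 2O → 0 − 1 + 2 = +1
C2: 2C, 1H, 1O → 0 − 1 + 1 = 0
C3: 2C, 1H, 1Br → 0 − 1 + 1 = 0
C4: 2C, 1H, 1Cl → 0 − 1 + 1 = 0
C5: 1C, 1H, 1O, 1Br → 0 − 1 + 1 + 1 = +1
The highest value is +1.

+1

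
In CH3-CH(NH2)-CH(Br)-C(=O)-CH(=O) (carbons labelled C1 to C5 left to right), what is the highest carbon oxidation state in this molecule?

Assign +1 per bond to O/N/halogen, −1 per bond to H or an electropositive element, and 0 per bond to carbon. Tallying each carbon:
C1: 1C, 3H → 0 − 3 = -3
C2: 2C, 1H, 1N → 0 − 1 + 1 = 0
C3: 2C, 1H, 1Br → 0 − 1 + 1 = 0
C4: 2C, 2O → 0 + 2 = +2
C5: 1C, 1H, 2O → 0 − 1 + 2 = +1
The highest value is +2.

+2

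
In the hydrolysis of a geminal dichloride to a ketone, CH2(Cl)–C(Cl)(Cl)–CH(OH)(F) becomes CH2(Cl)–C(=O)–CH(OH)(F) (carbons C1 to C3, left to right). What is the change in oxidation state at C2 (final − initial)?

Before: C2 has 2 bonds to C, 2 bonds to Cl → oxidation state +2.
After: C2 has 2 bonds to C, 2 bonds to O → oxidation state +2.
Δ = +2 − (+2) = 0, so no net redox change at C2.

0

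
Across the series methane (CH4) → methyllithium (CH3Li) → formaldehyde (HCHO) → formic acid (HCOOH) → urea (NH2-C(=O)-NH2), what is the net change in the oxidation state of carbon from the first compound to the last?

+8

Carbon oxidation states along the series — methane: -4, methyllithium: -4, formaldehyde: 0, formic acid: +2, urea: +4.
Net change = +4 − (-4) = +8.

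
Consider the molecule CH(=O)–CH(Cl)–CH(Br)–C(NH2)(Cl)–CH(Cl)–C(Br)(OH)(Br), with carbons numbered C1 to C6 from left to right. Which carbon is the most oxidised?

C6

Bonds to more-electronegative neighbours contribute +1 each, bonds to H or metals contribute −1 each, and C–C bonds contribute 0. Tallying each carbon:
C1: 1C, 1H, 2O → 0 − 1 + 2 = +1
C2: 2C, 1H, 1Cl → 0 − 1 + 1 = 0
C3: 2C, 1H, 1Br → 0 − 1 + 1 = 0
C4: 2C, 1N, 1Cl → 0 + 1 + 1 = +2
C5: 2C, 1H, 1Cl → 0 − 1 + 1 = 0
C6: 1C, 1O, 2Br → 0 + 1 + 2 = +3
The most oxidised carbon is C6 at +3.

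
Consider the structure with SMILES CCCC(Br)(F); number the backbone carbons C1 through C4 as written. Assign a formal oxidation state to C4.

+1

C4 has one bond to C (0), one bond to Br (+1), one bond to H (-1), one bond to F (+1).
Oxidation state = 0 + 1 − 1 + 1 = +1.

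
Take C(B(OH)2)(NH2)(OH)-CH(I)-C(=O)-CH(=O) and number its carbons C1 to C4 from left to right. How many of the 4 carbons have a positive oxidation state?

Bonds to more-electronegative neighbours contribute +1 each, bonds to H or metals contribute −1 each, and C–C bonds contribute 0. Tallying each carbon:
C1: 1C, 1O, 1N, 1B → 0 + 1 + 1 − 1 = +1
C2: 2C, 1H, 1I → 0 − 1 + 1 = 0
C3: 2C, 2O → 0 + 2 = +2
C4: 1C, 1H, 2O → 0 − 1 + 2 = +1
3 carbons (C1, C3, C4) meet the condition.

3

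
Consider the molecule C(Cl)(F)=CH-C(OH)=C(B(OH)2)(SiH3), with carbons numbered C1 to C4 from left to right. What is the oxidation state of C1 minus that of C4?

C1: 2C, 1F, 1Cl → 0 + 1 + 1 = +2
C4: 2C, 1B, 1Si → 0 − 1 − 1 = -2
Difference: +2 − (-2) = +4.

+4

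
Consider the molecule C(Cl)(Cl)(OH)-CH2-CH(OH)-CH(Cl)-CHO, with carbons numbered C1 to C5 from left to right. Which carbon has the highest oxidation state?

C1

Tallying each carbon's bonds:
C1: 1C, 1O, 2Cl → 0 + 1 + 2 = +3
C2: 2C, 2H → 0 − 2 = -2
C3: 2C, 1H, 1O → 0 − 1 + 1 = 0
C4: 2C, 1H, 1Cl → 0 − 1 + 1 = 0
C5: 1C, 1H, 2O → 0 − 1 + 2 = +1
The most oxidised carbon is C1 at +3.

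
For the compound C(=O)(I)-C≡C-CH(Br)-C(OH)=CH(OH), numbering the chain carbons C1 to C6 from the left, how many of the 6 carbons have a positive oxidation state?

2

Tallying each carbon's bonds:
C1: 1C, 2O, 1I → 0 + 2 + 1 = +3
C2: 4C → 0 = 0
C3: 4C → 0 = 0
C4: 2C, 1H, 1Br → 0 − 1 + 1 = 0
C5: 3C, 1O → 0 + 1 = +1
C6: 2C, 1H, 1O → 0 − 1 + 1 = 0
2 carbons (C1, C5) meet the condition.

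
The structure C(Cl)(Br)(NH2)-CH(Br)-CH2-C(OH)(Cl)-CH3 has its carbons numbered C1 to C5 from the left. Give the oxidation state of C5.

-3

Each bond to a more electronegative atom (O, N, halogen) counts +1, each bond to a less electronegative atom (H, metal, B, Si) counts −1, and each C–C bond counts 0.
C5 has one bond to C (0), one bond to H (-1), one bond to H (-1), one bond to H (-1).
Oxidation state = 0 − 1 − 1 − 1 = -3.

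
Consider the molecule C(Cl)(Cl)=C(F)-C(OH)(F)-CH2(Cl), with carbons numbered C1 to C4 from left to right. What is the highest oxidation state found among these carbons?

Tallying each carbon's bonds:
C1: 2C, 2Cl → 0 + 2 = +2
C2: 3C, 1F → 0 + 1 = +1
C3: 2C, 1O, 1F → 0 + 1 + 1 = +2
C4: 1C, 2H, 1Cl → 0 − 2 + 1 = -1
The highest value is +2.

+2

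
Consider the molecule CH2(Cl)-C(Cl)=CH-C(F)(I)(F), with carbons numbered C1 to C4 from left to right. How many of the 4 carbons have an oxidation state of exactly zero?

0

Assign +1 per bond to O/N/halogen, −1 per bond to H or an electropositive element, and 0 per bond to carbon. Tallying each carbon:
C1: 1C, 2H, 1Cl → 0 − 2 + 1 = -1
C2: 3C, 1Cl → 0 + 1 = +1
C3: 3C, 1H → 0 − 1 = -1
C4: 1C, 2F, 1I → 0 + 2 + 1 = +3
0 carbons meet the condition.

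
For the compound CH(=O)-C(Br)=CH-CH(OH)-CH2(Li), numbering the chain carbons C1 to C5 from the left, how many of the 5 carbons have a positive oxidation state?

Bonds to more-electronegative neighbours contribute +1 each, bonds to H or metals contribute −1 each, and C–C bonds contribute 0. Tallying each carbon:
C1: 1C, 1H, 2O → 0 − 1 + 2 = +1
C2: 3C, 1Br → 0 + 1 = +1
C3: 3C, 1H → 0 − 1 = -1
C4: 2C, 1H, 1O → 0 − 1 + 1 = 0
C5: 1C, 2H, 1Li → 0 − 2 − 1 = -3
2 carbons (C1, C2) meet the condition.

2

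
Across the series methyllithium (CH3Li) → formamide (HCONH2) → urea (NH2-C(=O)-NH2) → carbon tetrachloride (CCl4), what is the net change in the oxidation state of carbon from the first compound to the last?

+8

Carbon oxidation states along the series — methyllithium: -4, formamide: +2, urea: +4, carbon tetrachloride: +4.
Net change = +4 − (-4) = +8.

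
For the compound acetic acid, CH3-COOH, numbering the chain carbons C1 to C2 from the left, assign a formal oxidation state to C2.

Each bond to a more electronegative atom (O, N, halogen) counts +1, each bond to a less electronegative atom (H, metal, B, Si) counts −1, and each C–C bond counts 0.
C2 has a double bond to O (2×+1 = +2), one bond to O (+1), one bond to C (0).
Oxidation state = +2 + 1 + 0 = +3.

+3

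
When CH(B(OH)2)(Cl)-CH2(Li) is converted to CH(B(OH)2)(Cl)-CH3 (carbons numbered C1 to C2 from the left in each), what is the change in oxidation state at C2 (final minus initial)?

Before: C2 has 1 bond to C, 2 bonds to H, 1 bond to Li → oxidation state -3.
After: C2 has 1 bond to C, 3 bonds to H → oxidation state -3.
Δ = -3 − (-3) = 0, so no net redox change at C2.

0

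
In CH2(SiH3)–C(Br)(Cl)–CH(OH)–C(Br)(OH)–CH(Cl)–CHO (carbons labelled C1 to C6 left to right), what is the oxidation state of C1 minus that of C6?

-4

C1: 1C, 2H, 1Si → 0 − 2 − 1 = -3
C6: 1C, 1H, 2O → 0 − 1 + 2 = +1
Difference: -3 − (+1) = -4.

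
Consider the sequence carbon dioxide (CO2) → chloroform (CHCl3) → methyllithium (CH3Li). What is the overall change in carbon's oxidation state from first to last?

-8

Carbon oxidation states along the series — carbon dioxide: +4, chloroform: +2, methyllithium: -4.
Net change = -4 − (+4) = -8.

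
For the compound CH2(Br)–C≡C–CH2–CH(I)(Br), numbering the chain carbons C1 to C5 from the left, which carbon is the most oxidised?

Assign +1 per bond to O/N/halogen, −1 per bond to H or an electropositive element, and 0 per bond to carbon. Tallying each carbon:
C1: 1C, 2H, 1Br → 0 − 2 + 1 = -1
C2: 4C → 0 = 0
C3: 4C → 0 = 0
C4: 2C, 2H → 0 − 2 = -2
C5: 1C, 1H, 1Br, 1I → 0 − 1 + 1 + 1 = +1
The most oxidised carbon is C5 at +1.

C5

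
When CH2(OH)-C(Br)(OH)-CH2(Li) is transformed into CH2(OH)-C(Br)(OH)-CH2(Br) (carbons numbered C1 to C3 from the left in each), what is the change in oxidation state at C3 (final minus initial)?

Before: C3 has 1 bond to C, 2 bonds to H, 1 bond to Li → oxidation state -3.
After: C3 has 1 bond to C, 2 bonds to H, 1 bond to Br → oxidation state -1.
Δ = -1 − (-3) = +2, so this is an oxidation at C3.

+2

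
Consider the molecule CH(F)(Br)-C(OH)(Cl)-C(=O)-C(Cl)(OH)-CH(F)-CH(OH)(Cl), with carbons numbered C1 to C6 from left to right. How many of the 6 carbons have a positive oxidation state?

5

Tallying each carbon's bonds:
C1: 1C, 1H, 1F, 1Br → 0 − 1 + 1 + 1 = +1
C2: 2C, 1O, 1Cl → 0 + 1 + 1 = +2
C3: 2C, 2O → 0 + 2 = +2
C4: 2C, 1O, 1Cl → 0 + 1 + 1 = +2
C5: 2C, 1H, 1F → 0 − 1 + 1 = 0
C6: 1C, 1H, 1O, 1Cl → 0 − 1 + 1 + 1 = +1
5 carbons (C1, C2, C3, C4, C6) meet the condition.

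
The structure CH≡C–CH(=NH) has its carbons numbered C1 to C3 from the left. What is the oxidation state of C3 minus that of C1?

+2

C3: 1C, 1H, 2N → 0 − 1 + 2 = +1
C1: 3C, 1H → 0 − 1 = -1
Difference: +1 − (-1) = +2.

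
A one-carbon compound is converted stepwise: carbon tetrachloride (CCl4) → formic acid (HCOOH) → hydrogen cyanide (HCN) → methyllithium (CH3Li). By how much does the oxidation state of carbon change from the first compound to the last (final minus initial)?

-8

Carbon oxidation states along the series — carbon tetrachloride: +4, formic acid: +2, hydrogen cyanide: +2, methyllithium: -4.
Net change = -4 − (+4) = -8.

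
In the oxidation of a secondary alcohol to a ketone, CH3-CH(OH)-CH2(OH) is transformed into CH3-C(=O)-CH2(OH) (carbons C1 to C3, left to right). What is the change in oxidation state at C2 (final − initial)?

Before: C2 has 2 bonds to C, 1 bond to H, 1 bond to O → oxidation state 0.
After: C2 has 2 bonds to C, 2 bonds to O → oxidation state +2.
Δ = +2 − (0) = +2, so this is an oxidation at C2.

+2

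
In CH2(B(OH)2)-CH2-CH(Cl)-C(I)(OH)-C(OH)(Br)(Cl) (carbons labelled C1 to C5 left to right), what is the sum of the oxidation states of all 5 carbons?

Tallying each carbon's bonds:
C1: 1C, 2H, 1B → 0 − 2 − 1 = -3
C2: 2C, 2H → 0 − 2 = -2
C3: 2C, 1H, 1Cl → 0 − 1 + 1 = 0
C4: 2C, 1O, 1I → 0 + 1 + 1 = +2
C5: 1C, 1O, 1Cl, 1Br → 0 + 1 + 1 + 1 = +3
Sum = -3 − 2 + 0 + 2 + 3 = 0.

0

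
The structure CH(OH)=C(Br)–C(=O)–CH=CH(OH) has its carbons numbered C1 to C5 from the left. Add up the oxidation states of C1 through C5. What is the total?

+2

Tallying each carbon's bonds:
C1: 2C, 1H, 1O → 0 − 1 + 1 = 0
C2: 3C, 1Br → 0 + 1 = +1
C3: 2C, 2O → 0 + 2 = +2
C4: 3C, 1H → 0 − 1 = -1
C5: 2C, 1H, 1O → 0 − 1 + 1 = 0
Sum = 0 + 1 + 2 − 1 + 0 = +2.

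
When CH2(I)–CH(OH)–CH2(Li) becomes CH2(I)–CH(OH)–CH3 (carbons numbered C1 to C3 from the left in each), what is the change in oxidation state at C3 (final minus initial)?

Before: C3 has 1 bond to C, 2 bonds to H, 1 bond to Li → oxidation state -3.
After: C3 has 1 bond to C, 3 bonds to H → oxidation state -3.
Δ = -3 − (-3) = 0, so no net redox change at C3.

0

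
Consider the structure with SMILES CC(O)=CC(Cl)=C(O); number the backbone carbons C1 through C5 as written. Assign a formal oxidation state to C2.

Bonds to more-electronegative neighbours contribute +1 each, bonds to H or metals contribute −1 each, and C–C bonds contribute 0.
C2 has one bond to C (0), a double bond to C (2×0 = 0), one bond to O (+1).
Oxidation state = 0 + 0 + 1 = +1.

+1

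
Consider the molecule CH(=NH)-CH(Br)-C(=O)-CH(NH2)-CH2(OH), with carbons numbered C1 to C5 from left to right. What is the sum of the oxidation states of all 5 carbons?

+2

Count +1 for every bond to an atom more electronegative than carbon and −1 for every bond to one less electronegative; C–C bonds are 0. Tallying each carbon:
C1: 1C, 1H, 2N → 0 − 1 + 2 = +1
C2: 2C, 1H, 1Br → 0 − 1 + 1 = 0
C3: 2C, 2O → 0 + 2 = +2
C4: 2C, 1H, 1N → 0 − 1 + 1 = 0
C5: 1C, 2H, 1O → 0 − 2 + 1 = -1
Sum = +1 + 0 + 2 + 0 − 1 = +2.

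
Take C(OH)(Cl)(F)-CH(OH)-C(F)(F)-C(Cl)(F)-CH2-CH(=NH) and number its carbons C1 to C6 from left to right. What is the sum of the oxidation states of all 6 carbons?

+6

Bonds to more-electronegative neighbours contribute +1 each, bonds to H or metals contribute −1 each, and C–C bonds contribute 0. Tallying each carbon:
C1: 1C, 1O, 1F, 1Cl → 0 + 1 + 1 + 1 = +3
C2: 2C, 1H, 1O → 0 − 1 + 1 = 0
C3: 2C, 2F → 0 + 2 = +2
C4: 2C, 1F, 1Cl → 0 + 1 + 1 = +2
C5: 2C, 2H → 0 − 2 = -2
C6: 1C, 1H, 2N → 0 − 1 + 2 = +1
Sum = +3 + 0 + 2 + 2 − 2 + 1 = +6.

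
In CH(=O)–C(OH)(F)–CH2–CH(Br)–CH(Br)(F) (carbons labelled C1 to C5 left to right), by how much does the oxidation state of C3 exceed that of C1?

-3

C3: 2C, 2H → 0 − 2 = -2
C1: 1C, 1H, 2O → 0 − 1 + 2 = +1
Difference: -2 − (+1) = -3.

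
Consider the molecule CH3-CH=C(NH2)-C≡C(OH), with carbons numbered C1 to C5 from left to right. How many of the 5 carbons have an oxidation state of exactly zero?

Assign +1 per bond to O/N/halogen, −1 per bond to H or an electropositive element, and 0 per bond to carbon. Tallying each carbon:
C1: 1C, 3H → 0 − 3 = -3
C2: 3C, 1H → 0 − 1 = -1
C3: 3C, 1N → 0 + 1 = +1
C4: 4C → 0 = 0
C5: 3C, 1O → 0 + 1 = +1
1 carbon (C4) meets the condition.

1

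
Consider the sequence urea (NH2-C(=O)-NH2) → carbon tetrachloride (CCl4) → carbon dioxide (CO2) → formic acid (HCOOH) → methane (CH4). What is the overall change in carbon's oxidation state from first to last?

-8

Carbon oxidation states along the series — urea: +4, carbon tetrachloride: +4, carbon dioxide: +4, formic acid: +2, methane: -4.
Net change = -4 − (+4) = -8.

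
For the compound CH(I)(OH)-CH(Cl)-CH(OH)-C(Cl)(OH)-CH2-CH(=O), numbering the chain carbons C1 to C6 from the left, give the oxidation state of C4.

+2

Each bond to a more electronegative atom (O, N, halogen) counts +1, each bond to a less electronegative atom (H, metal, B, Si) counts −1, and each C–C bond counts 0.
C4 has one bond to C (0), one bond to C (0), one bond to Cl (+1), one bond to O (+1).
Oxidation state = 0 + 0 + 1 + 1 = +2.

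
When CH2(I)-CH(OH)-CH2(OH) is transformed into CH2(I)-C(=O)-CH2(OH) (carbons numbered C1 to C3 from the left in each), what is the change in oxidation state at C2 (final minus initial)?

Before: C2 has 2 bonds to C, 1 bond to H, 1 bond to O → oxidation state 0.
After: C2 has 2 bonds to C, 2 bonds to O → oxidation state +2.
Δ = +2 − (0) = +2, so this is an oxidation at C2.

+2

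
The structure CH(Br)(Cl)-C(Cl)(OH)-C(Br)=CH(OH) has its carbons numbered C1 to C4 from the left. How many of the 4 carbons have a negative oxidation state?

Tallying each carbon's bonds:
C1: 1C, 1H, 1Cl, 1Br → 0 − 1 + 1 + 1 = +1
C2: 2C, 1O, 1Cl → 0 + 1 + 1 = +2
C3: 3C, 1Br → 0 + 1 = +1
C4: 2C, 1H, 1O → 0 − 1 + 1 = 0
0 carbons meet the condition.

0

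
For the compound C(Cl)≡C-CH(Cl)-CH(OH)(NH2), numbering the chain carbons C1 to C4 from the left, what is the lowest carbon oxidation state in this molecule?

Assign +1 per bond to O/N/halogen, −1 per bond to H or an electropositive element, and 0 per bond to carbon. Tallying each carbon:
C1: 3C, 1Cl → 0 + 1 = +1
C2: 4C → 0 = 0
C3: 2C, 1H, 1Cl → 0 − 1 + 1 = 0
C4: 1C, 1H, 1O, 1N → 0 − 1 + 1 + 1 = +1
The lowest value is 0.

0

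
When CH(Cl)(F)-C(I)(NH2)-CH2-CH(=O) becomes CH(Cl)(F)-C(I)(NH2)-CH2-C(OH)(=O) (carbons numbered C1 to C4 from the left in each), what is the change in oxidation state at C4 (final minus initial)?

Before: C4 has 1 bond to C, 1 bond to H, 2 bonds to O → oxidation state +1.
After: C4 has 1 bond to C, 3 bonds to O → oxidation state +3.
Δ = +3 − (+1) = +2, so this is an oxidation at C4.

+2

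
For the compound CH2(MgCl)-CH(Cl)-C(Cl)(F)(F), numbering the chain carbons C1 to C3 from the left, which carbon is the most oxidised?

Count +1 for every bond to an atom more electronegative than carbon and −1 for every bond to one less electronegative; C–C bonds are 0. Tallying each carbon:
C1: 1C, 2H, 1Mg → 0 − 2 − 1 = -3
C2: 2C, 1H, 1Cl → 0 − 1 + 1 = 0
C3: 1C, 2F, 1Cl → 0 + 2 + 1 = +3
The most oxidised carbon is C3 at +3.

C3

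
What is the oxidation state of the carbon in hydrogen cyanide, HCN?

+2

The carbon has one bond to H (-1), a triple bond to N (3×+1 = +3).
Oxidation state = -1 + 3 = +2.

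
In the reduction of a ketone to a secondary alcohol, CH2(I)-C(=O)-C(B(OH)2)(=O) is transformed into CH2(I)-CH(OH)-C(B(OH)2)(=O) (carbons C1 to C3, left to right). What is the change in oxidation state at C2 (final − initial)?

Before: C2 has 2 bonds to C, 2 bonds to O → oxidation state +2.
After: C2 has 2 bonds to C, 1 bond to H, 1 bond to O → oxidation state 0.
Δ = 0 − (+2) = -2, so this is a reduction at C2.

-2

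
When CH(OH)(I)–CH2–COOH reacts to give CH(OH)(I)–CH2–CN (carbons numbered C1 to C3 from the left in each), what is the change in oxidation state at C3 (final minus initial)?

0

Before: C3 has 1 bond to C, 3 bonds to O → oxidation state +3.
After: C3 has 1 bond to C, 3 bonds to N → oxidation state +3.
Δ = +3 − (+3) = 0, so no net redox change at C3.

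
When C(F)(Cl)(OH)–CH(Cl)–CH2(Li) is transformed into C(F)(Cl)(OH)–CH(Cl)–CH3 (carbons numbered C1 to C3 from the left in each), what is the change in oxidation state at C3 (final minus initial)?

Before: C3 has 1 bond to C, 2 bonds to H, 1 bond to Li → oxidation state -3.
After: C3 has 1 bond to C, 3 bonds to H → oxidation state -3.
Δ = -3 − (-3) = 0, so no net redox change at C3.

0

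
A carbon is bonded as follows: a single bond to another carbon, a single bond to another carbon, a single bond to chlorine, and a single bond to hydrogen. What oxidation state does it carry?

0

The carbon has one bond to C (0), one bond to C (0), one bond to Cl (+1), one bond to H (-1).
Oxidation state = 0 + 0 + 1 − 1 = 0.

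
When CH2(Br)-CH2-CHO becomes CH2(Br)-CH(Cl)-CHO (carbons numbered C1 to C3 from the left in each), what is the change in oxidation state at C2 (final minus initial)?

+2

Before: C2 has 2 bonds to C, 2 bonds to H → oxidation state -2.
After: C2 has 2 bonds to C, 1 bond to H, 1 bond to Cl → oxidation state 0.
Δ = 0 − (-2) = +2, so this is an oxidation at C2.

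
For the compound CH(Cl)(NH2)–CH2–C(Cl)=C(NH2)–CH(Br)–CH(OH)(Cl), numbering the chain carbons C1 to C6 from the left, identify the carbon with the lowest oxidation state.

Tallying each carbon's bonds:
C1: 1C, 1H, 1N, 1Cl → 0 − 1 + 1 + 1 = +1
C2: 2C, 2H → 0 − 2 = -2
C3: 3C, 1Cl → 0 + 1 = +1
C4: 3C, 1N → 0 + 1 = +1
C5: 2C, 1H, 1Br → 0 − 1 + 1 = 0
C6: 1C, 1H, 1O, 1Cl → 0 − 1 + 1 + 1 = +1
The most reduced carbon is C2 at -2.

C2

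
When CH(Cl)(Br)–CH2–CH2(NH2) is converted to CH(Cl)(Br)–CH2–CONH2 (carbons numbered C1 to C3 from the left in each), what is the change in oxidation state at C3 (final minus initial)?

Before: C3 has 1 bond to C, 2 bonds to H, 1 bond to N → oxidation state -1.
After: C3 has 1 bond to C, 2 bonds to O, 1 bond to N → oxidation state +3.
Δ = +3 − (-1) = +4, so this is an oxidation at C3.

+4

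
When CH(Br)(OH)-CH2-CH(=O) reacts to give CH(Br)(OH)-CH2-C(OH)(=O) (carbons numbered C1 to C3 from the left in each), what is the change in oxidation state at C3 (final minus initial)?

Before: C3 has 1 bond to C, 1 bond to H, 2 bonds to O → oxidation state +1.
After: C3 has 1 bond to C, 3 bonds to O → oxidation state +3.
Δ = +3 − (+1) = +2, so this is an oxidation at C3.

+2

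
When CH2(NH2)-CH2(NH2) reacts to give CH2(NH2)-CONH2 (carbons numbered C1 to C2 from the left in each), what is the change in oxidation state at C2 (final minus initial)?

+4

Before: C2 has 1 bond to C, 2 bonds to H, 1 bond to N → oxidation state -1.
After: C2 has 1 bond to C, 2 bonds to O, 1 bond to N → oxidation state +3.
Δ = +3 − (-1) = +4, so this is an oxidation at C2.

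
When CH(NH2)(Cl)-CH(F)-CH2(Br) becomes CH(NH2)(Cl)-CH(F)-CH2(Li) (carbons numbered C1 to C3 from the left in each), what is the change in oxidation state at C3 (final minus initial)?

-2

Before: C3 has 1 bond to C, 2 bonds to H, 1 bond to Br → oxidation state -1.
After: C3 has 1 bond to C, 2 bonds to H, 1 bond to Li → oxidation state -3.
Δ = -3 − (-1) = -2, so this is a reduction at C3.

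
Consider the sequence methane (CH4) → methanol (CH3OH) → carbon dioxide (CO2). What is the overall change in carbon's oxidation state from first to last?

Carbon oxidation states along the series — methane: -4, methanol: -2, carbon dioxide: +4.
Net change = +4 − (-4) = +8.

+8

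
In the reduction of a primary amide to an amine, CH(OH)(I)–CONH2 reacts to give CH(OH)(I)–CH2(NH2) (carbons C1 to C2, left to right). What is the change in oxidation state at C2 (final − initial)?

Before: C2 has 1 bond to C, 2 bonds to O, 1 bond to N → oxidation state +3.
After: C2 has 1 bond to C, 2 bonds to H, 1 bond to N → oxidation state -1.
Δ = -1 − (+3) = -4, so this is a reduction at C2.

-4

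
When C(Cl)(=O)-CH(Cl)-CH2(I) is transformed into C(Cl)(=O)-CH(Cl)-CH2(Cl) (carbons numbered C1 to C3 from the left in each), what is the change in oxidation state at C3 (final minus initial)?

0

Before: C3 has 1 bond to C, 2 bonds to H, 1 bond to I → oxidation state -1.
After: C3 has 1 bond to C, 2 bonds to H, 1 bond to Cl → oxidation state -1.
Δ = -1 − (-1) = 0, so no net redox change at C3.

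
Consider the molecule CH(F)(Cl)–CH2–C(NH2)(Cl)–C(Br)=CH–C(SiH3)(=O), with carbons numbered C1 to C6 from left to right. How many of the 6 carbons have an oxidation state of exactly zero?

Tallying each carbon's bonds:
C1: 1C, 1H, 1F, 1Cl → 0 − 1 + 1 + 1 = +1
C2: 2C, 2H → 0 − 2 = -2
C3: 2C, 1N, 1Cl → 0 + 1 + 1 = +2
C4: 3C, 1Br → 0 + 1 = +1
C5: 3C, 1H → 0 − 1 = -1
C6: 1C, 2O, 1Si → 0 + 2 − 1 = +1
0 carbons meet the condition.

0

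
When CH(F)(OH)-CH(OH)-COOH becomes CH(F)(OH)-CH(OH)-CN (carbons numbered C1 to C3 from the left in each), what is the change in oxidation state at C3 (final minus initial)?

Before: C3 has 1 bond to C, 3 bonds to O → oxidation state +3.
After: C3 has 1 bond to C, 3 bonds to N → oxidation state +3.
Δ = +3 − (+3) = 0, so no net redox change at C3.

0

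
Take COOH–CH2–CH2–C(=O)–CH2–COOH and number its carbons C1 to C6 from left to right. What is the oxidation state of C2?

-2

C2 has one bond to C (0), one bond to C (0), one bond to H (-1), one bond to H (-1).
Oxidation state = 0 + 0 − 1 − 1 = -2.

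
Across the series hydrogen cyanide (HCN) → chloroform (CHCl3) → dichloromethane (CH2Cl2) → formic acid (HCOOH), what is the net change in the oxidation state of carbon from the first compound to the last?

0

Carbon oxidation states along the series — hydrogen cyanide: +2, chloroform: +2, dichloromethane: 0, formic acid: +2.
Net change = +2 − (+2) = 0.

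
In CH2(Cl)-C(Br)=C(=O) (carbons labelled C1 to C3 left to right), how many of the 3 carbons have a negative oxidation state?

1

Tallying each carbon's bonds:
C1: 1C, 2H, 1Cl → 0 − 2 + 1 = -1
C2: 3C, 1Br → 0 + 1 = +1
C3: 2C, 2O → 0 + 2 = +2
1 carbon (C1) meets the condition.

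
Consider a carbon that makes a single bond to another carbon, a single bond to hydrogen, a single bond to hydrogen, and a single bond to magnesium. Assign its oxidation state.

-3

The carbon has one bond to C (0), one bond to H (-1), one bond to Mg (-1), one bond to H (-1).
Oxidation state = 0 − 1 − 1 − 1 = -3.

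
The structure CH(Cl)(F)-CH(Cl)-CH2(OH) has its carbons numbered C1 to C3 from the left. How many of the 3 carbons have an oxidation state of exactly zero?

1

Tallying each carbon's bonds:
C1: 1C, 1H, 1F, 1Cl → 0 − 1 + 1 + 1 = +1
C2: 2C, 1H, 1Cl → 0 − 1 + 1 = 0
C3: 1C, 2H, 1O → 0 − 2 + 1 = -1
1 carbon (C2) meets the condition.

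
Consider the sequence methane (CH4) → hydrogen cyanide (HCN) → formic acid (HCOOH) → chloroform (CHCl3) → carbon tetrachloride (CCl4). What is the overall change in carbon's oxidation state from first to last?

+8

Carbon oxidation states along the series — methane: -4, hydrogen cyanide: +2, formic acid: +2, chloroform: +2, carbon tetrachloride: +4.
Net change = +4 − (-4) = +8.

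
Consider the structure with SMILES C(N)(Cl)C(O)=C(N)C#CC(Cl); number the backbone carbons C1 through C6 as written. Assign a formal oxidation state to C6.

-1

Each bond to a more electronegative atom (O, N, halogen) counts +1, each bond to a less electronegative atom (H, metal, B, Si) counts −1, and each C–C bond counts 0.
C6 has one bond to C (0), one bond to Cl (+1), one bond to H (-1), one bond to H (-1).
Oxidation state = 0 + 1 − 1 − 1 = -1.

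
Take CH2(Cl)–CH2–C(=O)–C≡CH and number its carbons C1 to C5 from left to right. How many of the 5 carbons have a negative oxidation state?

3

Tallying each carbon's bonds:
C1: 1C, 2H, 1Cl → 0 − 2 + 1 = -1
C2: 2C, 2H → 0 − 2 = -2
C3: 2C, 2O → 0 + 2 = +2
C4: 4C → 0 = 0
C5: 3C, 1H → 0 − 1 = -1
3 carbons (C1, C2, C5) meet the condition.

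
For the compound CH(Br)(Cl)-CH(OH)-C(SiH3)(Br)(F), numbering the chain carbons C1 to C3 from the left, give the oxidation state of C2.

Count +1 for every bond to an atom more electronegative than carbon and −1 for every bond to one less electronegative; C–C bonds are 0.
C2 has one bond to C (0), one bond to C (0), one bond to H (-1), one bond to O (+1).
Oxidation state = 0 + 0 − 1 + 1 = 0.

0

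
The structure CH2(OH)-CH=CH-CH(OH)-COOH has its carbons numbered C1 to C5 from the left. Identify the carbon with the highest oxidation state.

Each bond to a more electronegative atom (O, N, halogen) counts +1, each bond to a less electronegative atom (H, metal, B, Si) counts −1, and each C–C bond counts 0. Tallying each carbon:
C1: 1C, 2H, 1O → 0 − 2 + 1 = -1
C2: 3C, 1H → 0 − 1 = -1
C3: 3C, 1H → 0 − 1 = -1
C4: 2C, 1H, 1O → 0 − 1 + 1 = 0
C5: 1C, 3O → 0 + 3 = +3
The most oxidised carbon is C5 at +3.

C5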